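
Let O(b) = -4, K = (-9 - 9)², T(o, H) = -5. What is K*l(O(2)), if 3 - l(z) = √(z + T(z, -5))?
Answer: 972 - 972*I ≈ 972.0 - 972.0*I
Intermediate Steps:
K = 324 (K = (-18)² = 324)
l(z) = 3 - √(-5 + z) (l(z) = 3 - √(z - 5) = 3 - √(-5 + z))
K*l(O(2)) = 324*(3 - √(-5 - 4)) = 324*(3 - √(-9)) = 324*(3 - 3*I) = 972 - 972*I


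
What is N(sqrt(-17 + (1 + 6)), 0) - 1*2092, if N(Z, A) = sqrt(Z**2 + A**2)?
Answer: -2092 + I*sqrt(10) ≈ -2092.0 + 3.1623*I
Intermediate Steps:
N(Z, A) = sqrt(A**2 + Z**2)
N(sqrt(-17 + (1 + 6)), 0) - 1*2092 = sqrt(0**2 + (sqrt(-17 + (1 + 6)))**2) - 1*2092 = sqrt(0 + (sqrt(-17 + 7))**2) - 2092 = sqrt(0 + (sqrt(-10))**2) - 2092 = sqrt(0 + (I*sqrt(10))**2) - 2092 = sqrt(0 - 10) - 2092 = sqrt(-10) - 2092 = I*sqrt(10) - 2092 = -2092 + I*sqrt(10)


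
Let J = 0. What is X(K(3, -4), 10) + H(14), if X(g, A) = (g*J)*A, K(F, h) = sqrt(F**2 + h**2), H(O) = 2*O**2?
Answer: 392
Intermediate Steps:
X(g, A) = 0 (X(g, A) = (g*0)*A = 0*A = 0)
X(K(3, -4), 10) + H(14) = 0 + 2*14**2 = 0 + 2*196 = 0 + 392 = 392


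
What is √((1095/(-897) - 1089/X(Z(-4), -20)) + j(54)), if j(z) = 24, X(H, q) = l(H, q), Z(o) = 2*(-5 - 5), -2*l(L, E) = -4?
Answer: I*√186569422/598 ≈ 22.841*I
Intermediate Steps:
l(L, E) = 2 (l(L, E) = -½*(-4) = 2)
Z(o) = -20 (Z(o) = 2*(-10) = -20)
X(H, q) = 2
√((1095/(-897) - 1089/X(Z(-4), -20)) + j(54)) = √((1095/(-897) - 1089/2) + 24) = √((1095*(-1/897) - 1089*½) + 24) = √((-365/299 - 1089/2) + 24) = √(-326341/598 + 24) = √(-311989/598) = I*√186569422/598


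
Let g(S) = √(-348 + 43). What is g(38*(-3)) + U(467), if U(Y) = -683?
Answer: -683 + I*√305 ≈ -683.0 + 17.464*I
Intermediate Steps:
g(S) = I*√305 (g(S) = √(-305) = I*√305)
g(38*(-3)) + U(467) = I*√305 - 683 = -683 + I*√305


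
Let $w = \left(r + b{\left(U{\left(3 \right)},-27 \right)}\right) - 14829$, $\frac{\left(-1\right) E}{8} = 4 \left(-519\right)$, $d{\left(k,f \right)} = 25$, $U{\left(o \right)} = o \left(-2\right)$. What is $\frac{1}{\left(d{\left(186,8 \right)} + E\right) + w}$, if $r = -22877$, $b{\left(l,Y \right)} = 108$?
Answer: $- \frac{1}{20965} \approx -4.7699 \cdot 10^{-5}$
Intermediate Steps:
$U{\left(o \right)} = - 2 o$
$E = 16608$ ($E = - 8 \cdot 4 \left(-519\right) = \left(-8\right) \left(-2076\right) = 16608$)
$w = -37598$ ($w = \left(-22877 + 108\right) - 14829 = -22769 - 14829 = -37598$)
$\frac{1}{\left(d{\left(186,8 \right)} + E\right) + w} = \frac{1}{\left(25 + 16608\right) - 37598} = \frac{1}{16633 - 37598} = \frac{1}{-20965} = - \frac{1}{20965}$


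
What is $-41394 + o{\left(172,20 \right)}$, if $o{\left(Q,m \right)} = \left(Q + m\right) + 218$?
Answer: $-40984$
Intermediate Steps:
$o{\left(Q,m \right)} = 218 + Q + m$
$-41394 + o{\left(172,20 \right)} = -41394 + \left(218 + 172 + 20\right) = -41394 + 410 = -40984$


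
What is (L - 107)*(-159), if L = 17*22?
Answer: -42453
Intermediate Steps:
L = 374
(L - 107)*(-159) = (374 - 107)*(-159) = 267*(-159) = -42453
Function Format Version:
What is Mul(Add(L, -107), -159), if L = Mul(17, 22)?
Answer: -42453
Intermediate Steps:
L = 374
Mul(Add(L, -107), -159) = Mul(Add(374, -107), -159) = Mul(267, -159) = -42453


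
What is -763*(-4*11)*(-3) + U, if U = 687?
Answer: -100029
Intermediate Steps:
-763*(-4*11)*(-3) + U = -763*(-4*11)*(-3) + 687 = -(-33572)*(-3) + 687 = -763*132 + 687 = -100716 + 687 = -100029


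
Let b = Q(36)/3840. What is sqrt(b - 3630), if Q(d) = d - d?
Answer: 11*I*sqrt(30) ≈ 60.25*I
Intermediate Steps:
Q(d) = 0
b = 0 (b = 0/3840 = 0*(1/3840) = 0)
sqrt(b - 3630) = sqrt(0 - 3630) = sqrt(-3630) = 11*I*sqrt(30)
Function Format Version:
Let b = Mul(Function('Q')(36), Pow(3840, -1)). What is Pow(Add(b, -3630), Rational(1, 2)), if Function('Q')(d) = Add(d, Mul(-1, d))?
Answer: Mul(11, I, Pow(30, Rational(1, 2))) ≈ Mul(60.250, I)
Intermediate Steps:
Function('Q')(d) = 0
b = 0 (b = Mul(0, Pow(3840, -1)) = Mul(0, Rational(1, 3840)) = 0)
Pow(Add(b, -3630), Rational(1, 2)) = Pow(Add(0, -3630), Rational(1, 2)) = Pow(-3630, Rational(1, 2)) = Mul(11, I, Pow(30, Rational(1, 2)))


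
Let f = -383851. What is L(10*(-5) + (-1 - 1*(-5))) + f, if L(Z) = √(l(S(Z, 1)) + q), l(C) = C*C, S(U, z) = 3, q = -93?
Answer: -383851 + 2*I*√21 ≈ -3.8385e+5 + 9.1651*I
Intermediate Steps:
l(C) = C²
L(Z) = 2*I*√21 (L(Z) = √(3² - 93) = √(9 - 93) = √(-84) = 2*I*√21)
L(10*(-5) + (-1 - 1*(-5))) + f = 2*I*√21 - 383851 = -383851 + 2*I*√21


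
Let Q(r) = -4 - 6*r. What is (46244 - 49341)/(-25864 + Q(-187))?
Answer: 3097/24746 ≈ 0.12515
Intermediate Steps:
(46244 - 49341)/(-25864 + Q(-187)) = (46244 - 49341)/(-25864 + (-4 - 6*(-187))) = -3097/(-25864 + (-4 + 1122)) = -3097/(-25864 + 1118) = -3097/(-24746) = -3097*(-1/24746) = 3097/24746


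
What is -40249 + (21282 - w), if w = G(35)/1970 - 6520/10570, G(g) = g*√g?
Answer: -20047467/1057 - 7*√35/394 ≈ -18967.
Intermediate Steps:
G(g) = g^(3/2)
w = -652/1057 + 7*√35/394 (w = 35^(3/2)/1970 - 6520/10570 = (35*√35)*(1/1970) - 6520*1/10570 = 7*√35/394 - 652/1057 = -652/1057 + 7*√35/394 ≈ -0.51173)
-40249 + (21282 - w) = -40249 + (21282 - (-652/1057 + 7*√35/394)) = -40249 + (21282 + (652/1057 - 7*√35/394)) = -40249 + (22495726/1057 - 7*√35/394) = -20047467/1057 - 7*√35/394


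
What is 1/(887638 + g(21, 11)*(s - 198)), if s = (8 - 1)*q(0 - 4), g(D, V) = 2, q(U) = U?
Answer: 1/887186 ≈ 1.1272e-6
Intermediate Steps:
s = -28 (s = (8 - 1)*(0 - 4) = 7*(-4) = -28)
1/(887638 + g(21, 11)*(s - 198)) = 1/(887638 + 2*(-28 - 198)) = 1/(887638 + 2*(-226)) = 1/(887638 - 452) = 1/887186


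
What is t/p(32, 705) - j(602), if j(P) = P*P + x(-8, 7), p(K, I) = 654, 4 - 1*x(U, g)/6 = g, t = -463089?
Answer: -79154511/218 ≈ -3.6309e+5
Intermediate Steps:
x(U, g) = 24 - 6*g
j(P) = -18 + P² (j(P) = P*P + (24 - 6*7) = P² + (24 - 42) = P² - 18 = -18 + P²)
t/p(32, 705) - j(602) = -463089/654 - (-18 + 602²) = -463089*1/654 - (-18 + 362404) = -154363/218 - 1*362386 = -154363/218 - 362386 = -79154511/218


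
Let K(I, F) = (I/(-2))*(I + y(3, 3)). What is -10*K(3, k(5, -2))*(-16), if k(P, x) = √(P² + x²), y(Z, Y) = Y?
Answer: -1440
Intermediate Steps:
K(I, F) = -I*(3 + I)/2 (K(I, F) = (I/(-2))*(I + 3) = (I*(-½))*(3 + I) = (-I/2)*(3 + I) = -I*(3 + I)/2)
-10*K(3, k(5, -2))*(-16) = -(-5)*3*(3 + 3)*(-16) = -(-5)*3*6*(-16) = -10*(-9)*(-16) = 90*(-16) = -1440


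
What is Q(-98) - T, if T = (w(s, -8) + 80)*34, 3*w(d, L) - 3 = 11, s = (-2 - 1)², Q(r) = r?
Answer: -8930/3 ≈ -2976.7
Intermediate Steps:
s = 9 (s = (-3)² = 9)
w(d, L) = 14/3 (w(d, L) = 1 + (⅓)*11 = 1 + 11/3 = 14/3)
T = 8636/3 (T = (14/3 + 80)*34 = (254/3)*34 = 8636/3 ≈ 2878.7)
Q(-98) - T = -98 - 1*8636/3 = -98 - 8636/3 = -8930/3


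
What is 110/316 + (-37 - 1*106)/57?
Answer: -19459/9006 ≈ -2.1607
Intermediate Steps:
110/316 + (-37 - 1*106)/57 = 110*(1/316) + (-37 - 106)*(1/57) = 55/158 - 143*1/57 = 55/158 - 143/57 = -19459/9006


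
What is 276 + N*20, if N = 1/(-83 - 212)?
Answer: 16280/59 ≈ 275.93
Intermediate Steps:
N = -1/295 (N = 1/(-295) = -1/295 ≈ -0.0033898)
276 + N*20 = 276 - 1/295*20 = 276 - 4/59 = 16280/59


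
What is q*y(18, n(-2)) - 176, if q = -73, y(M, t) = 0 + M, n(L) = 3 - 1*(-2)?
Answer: -1490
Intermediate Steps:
n(L) = 5 (n(L) = 3 + 2 = 5)
y(M, t) = M
q*y(18, n(-2)) - 176 = -73*18 - 176 = -1314 - 176 = -1490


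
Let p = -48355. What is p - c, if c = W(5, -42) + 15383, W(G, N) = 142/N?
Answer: -1338427/21 ≈ -63735.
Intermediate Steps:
c = 322972/21 (c = 142/(-42) + 15383 = 142*(-1/42) + 15383 = -71/21 + 15383 = 322972/21 ≈ 15380.)
p - c = -48355 - 1*322972/21 = -48355 - 322972/21 = -1338427/21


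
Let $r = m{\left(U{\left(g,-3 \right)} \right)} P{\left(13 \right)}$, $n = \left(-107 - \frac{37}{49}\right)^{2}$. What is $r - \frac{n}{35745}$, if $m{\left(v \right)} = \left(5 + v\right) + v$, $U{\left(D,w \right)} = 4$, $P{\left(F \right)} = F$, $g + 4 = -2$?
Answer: $\frac{965088967}{5721583} \approx 168.68$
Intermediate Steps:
$g = -6$ ($g = -4 - 2 = -6$)
$m{\left(v \right)} = 5 + 2 v$
$n = \frac{27878400}{2401}$ ($n = \left(-107 - \frac{37}{49}\right)^{2} = \left(- \frac{5280}{49}\right)^{2} = \frac{27878400}{2401} \approx 11611.0$)
$r = 169$ ($r = \left(5 + 2 \cdot 4\right) 13 = \left(5 + 8\right) 13 = 13 \cdot 13 = 169$)
$r - \frac{n}{35745} = 169 - \frac{27878400}{2401 \cdot 35745} = 169 - \frac{27878400}{2401} \cdot \frac{1}{35745} = 169 - \frac{1858560}{5721583} = \frac{965088967}{5721583}$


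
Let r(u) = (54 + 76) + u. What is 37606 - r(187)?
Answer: 37289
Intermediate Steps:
r(u) = 130 + u
37606 - r(187) = 37606 - (130 + 187) = 37606 - 1*317 = 37606 - 317 = 37289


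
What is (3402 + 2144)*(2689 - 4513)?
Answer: -10115904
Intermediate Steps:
(3402 + 2144)*(2689 - 4513) = 5546*(-1824) = -10115904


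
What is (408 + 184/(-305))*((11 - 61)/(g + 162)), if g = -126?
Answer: -310640/549 ≈ -565.83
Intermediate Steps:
(408 + 184/(-305))*((11 - 61)/(g + 162)) = (408 + 184/(-305))*((11 - 61)/(-126 + 162)) = (408 + 184*(-1/305))*(-50/36) = (408 - 184/305)*(-50*1/36) = (124256/305)*(-25/18) = -310640/549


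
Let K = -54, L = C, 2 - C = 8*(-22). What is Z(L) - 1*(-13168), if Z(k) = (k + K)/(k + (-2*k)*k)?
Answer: 416042898/31595 ≈ 13168.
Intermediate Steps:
C = 178 (C = 2 - 8*(-22) = 2 - 1*(-176) = 2 + 176 = 178)
L = 178
Z(k) = (-54 + k)/(k - 2*k²) (Z(k) = (k - 54)/(k + (-2*k)*k) = (-54 + k)/(k - 2*k²))
Z(L) - 1*(-13168) = (54 - 1*178)/(178*(-1 + 2*178)) - 1*(-13168) = (54 - 178)/(178*(-1 + 356)) + 13168 = (1/178)*(-124)/355 + 13168 = (1/178)*(1/355)*(-124) + 13168 = -62/31595 + 13168 = 416042898/31595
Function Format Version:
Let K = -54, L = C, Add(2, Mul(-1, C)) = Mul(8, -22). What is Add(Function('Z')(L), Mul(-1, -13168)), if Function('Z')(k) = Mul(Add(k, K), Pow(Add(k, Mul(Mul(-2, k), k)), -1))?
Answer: Rational(416042898, 31595) ≈ 13168.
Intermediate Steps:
C = 178 (C = Add(2, Mul(-1, Mul(8, -22))) = Add(2, Mul(-1, -176)) = Add(2, 176) = 178)
L = 178
Function('Z')(k) = Mul(Pow(Add(k, Mul(-2, Pow(k, 2))), -1), Add(-54, k)) (Function('Z')(k) = Mul(Add(k, -54), Pow(Add(k, Mul(Mul(-2, k), k)), -1)) = Mul(Add(-54, k), Pow(Add(k, Mul(-2, Pow(k, 2))), -1)) = Mul(Pow(Add(k, Mul(-2, Pow(k, 2))), -1), Add(-54, k)))
Add(Function('Z')(L), Mul(-1, -13168)) = Add(Mul(Pow(178, -1), Pow(Add(-1, Mul(2, 178)), -1), Add(54, Mul(-1, 178))), Mul(-1, -13168)) = Add(Mul(Rational(1, 178), Pow(Add(-1, 356), -1), Add(54, -178)), 13168) = Add(Mul(Rational(1, 178), Pow(355, -1), -124), 13168) = Add(Mul(Rational(1, 178), Rational(1, 355), -124), 13168) = Add(Rational(-62, 31595), 13168) = Rational(416042898, 31595)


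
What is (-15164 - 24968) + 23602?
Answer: -16530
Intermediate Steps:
(-15164 - 24968) + 23602 = -40132 + 23602 = -16530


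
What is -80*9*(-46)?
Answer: 33120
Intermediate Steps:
-80*9*(-46) = -20*36*(-46) = -720*(-46) = 33120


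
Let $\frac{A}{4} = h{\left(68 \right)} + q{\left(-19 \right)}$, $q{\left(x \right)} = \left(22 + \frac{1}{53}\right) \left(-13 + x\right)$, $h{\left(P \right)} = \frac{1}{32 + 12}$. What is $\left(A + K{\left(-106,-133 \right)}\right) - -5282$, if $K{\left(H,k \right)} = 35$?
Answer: $\frac{1456728}{583} \approx 2498.7$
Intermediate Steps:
$h{\left(P \right)} = \frac{1}{44}$
$q{\left(x \right)} = - \frac{15171}{53} + \frac{1167 x}{53}$ ($q{\left(x \right)} = \left(22 + \frac{1}{53}\right) \left(-13 + x\right) = \frac{1167 \left(-13 + x\right)}{53} = - \frac{15171}{53} + \frac{1167 x}{53}$)
$A = - \frac{1643083}{583}$ ($A = 4 \left(\frac{1}{44} + \left(- \frac{15171}{53} + \frac{1167}{53} \left(-19\right)\right)\right) = 4 \left(\frac{1}{44} - \frac{37344}{53}\right) = 4 \left(- \frac{1643083}{2332}\right) = - \frac{1643083}{583} \approx -2818.3$)
$\left(A + K{\left(-106,-133 \right)}\right) - -5282 = \left(- \frac{1643083}{583} + 35\right) - -5282 = - \frac{1622678}{583} + 5282 = \frac{1456728}{583}$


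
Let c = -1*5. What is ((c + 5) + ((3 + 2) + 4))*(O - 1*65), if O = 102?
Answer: 333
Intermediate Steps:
c = -5
((c + 5) + ((3 + 2) + 4))*(O - 1*65) = ((-5 + 5) + ((3 + 2) + 4))*(102 - 1*65) = (0 + (5 + 4))*(102 - 65) = (0 + 9)*37 = 9*37 = 333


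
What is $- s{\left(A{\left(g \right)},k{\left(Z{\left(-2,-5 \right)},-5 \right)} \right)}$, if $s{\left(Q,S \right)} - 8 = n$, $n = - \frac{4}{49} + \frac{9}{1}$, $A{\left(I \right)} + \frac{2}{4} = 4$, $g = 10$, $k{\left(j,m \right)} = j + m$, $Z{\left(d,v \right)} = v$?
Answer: $- \frac{829}{49} \approx -16.918$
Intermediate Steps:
$A{\left(I \right)} = \frac{7}{2}$ ($A{\left(I \right)} = - \frac{1}{2} + 4 = \frac{7}{2}$)
$n = \frac{437}{49}$ ($n = \left(-4\right) \frac{1}{49} + 9 \cdot 1 = - \frac{4}{49} + 9 = \frac{437}{49} \approx 8.9184$)
$s{\left(Q,S \right)} = \frac{829}{49}$ ($s{\left(Q,S \right)} = 8 + \frac{437}{49} = \frac{829}{49}$)
$- s{\left(A{\left(g \right)},k{\left(Z{\left(-2,-5 \right)},-5 \right)} \right)} = \left(-1\right) \frac{829}{49} = - \frac{829}{49}$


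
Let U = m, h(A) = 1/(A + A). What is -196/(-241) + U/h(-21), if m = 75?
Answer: -758954/241 ≈ -3149.2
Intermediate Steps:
h(A) = 1/(2*A)
U = 75
-196/(-241) + U/h(-21) = -196/(-241) + 75/(((½)/(-21))) = -196*(-1/241) + 75/(((½)*(-1/21))) = 196/241 + 75/(-1/42) = 196/241 + 75*(-42) = 196/241 - 3150 = -758954/241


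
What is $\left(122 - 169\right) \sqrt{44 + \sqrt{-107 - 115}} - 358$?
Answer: $-358 - 47 \sqrt{44 + i \sqrt{222}} \approx -674.08 - 52.065 i$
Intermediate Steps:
$\left(122 - 169\right) \sqrt{44 + \sqrt{-107 - 115}} - 358 = \left(122 - 169\right) \sqrt{44 + \sqrt{-222}} - 358 = - 47 \sqrt{44 + i \sqrt{222}} - 358 = -358 - 47 \sqrt{44 + i \sqrt{222}}$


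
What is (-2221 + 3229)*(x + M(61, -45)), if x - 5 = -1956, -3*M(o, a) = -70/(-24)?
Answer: -1967588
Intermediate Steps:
M(o, a) = -35/36 (M(o, a) = -(-70)/(3*(-24)) = -(-70)*(-1)/(3*24) = -⅓*35/12 = -35/36)
x = -1951 (x = 5 - 1956 = -1951)
(-2221 + 3229)*(x + M(61, -45)) = (-2221 + 3229)*(-1951 - 35/36) = 1008*(-70271/36) = -1967588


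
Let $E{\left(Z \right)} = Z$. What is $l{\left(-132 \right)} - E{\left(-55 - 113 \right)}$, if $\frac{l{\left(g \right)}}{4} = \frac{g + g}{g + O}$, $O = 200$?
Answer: $\frac{2592}{17} \approx 152.47$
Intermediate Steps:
$l{\left(g \right)} = \frac{8 g}{200 + g}$ ($l{\left(g \right)} = 4 \frac{g + g}{g + 200} = 4 \frac{2 g}{200 + g} = \frac{8 g}{200 + g}$)
$l{\left(-132 \right)} - E{\left(-55 - 113 \right)} = 8 \left(-132\right) \frac{1}{200 - 132} - \left(-55 - 113\right) = 8 \left(-132\right) \frac{1}{68} - \left(-55 - 113\right) = 8 \left(-132\right) \frac{1}{68} - -168 = - \frac{264}{17} + 168 = \frac{2592}{17}$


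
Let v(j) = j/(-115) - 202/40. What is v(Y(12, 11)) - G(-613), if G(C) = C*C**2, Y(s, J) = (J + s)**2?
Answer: 4606927747/20 ≈ 2.3035e+8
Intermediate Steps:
v(j) = -101/20 - j/115 (v(j) = j*(-1/115) - 202*1/40 = -j/115 - 101/20 = -101/20 - j/115)
G(C) = C**3
v(Y(12, 11)) - G(-613) = (-101/20 - (11 + 12)**2/115) - 1*(-613)**3 = (-101/20 - 1/115*23**2) - 1*(-230346397) = (-101/20 - 1/115*529) + 230346397 = (-101/20 - 23/5) + 230346397 = -193/20 + 230346397 = 4606927747/20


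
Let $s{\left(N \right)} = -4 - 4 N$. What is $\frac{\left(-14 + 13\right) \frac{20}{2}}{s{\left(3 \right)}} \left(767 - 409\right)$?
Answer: $\frac{895}{4} \approx 223.75$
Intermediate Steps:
$\frac{\left(-14 + 13\right) \frac{20}{2}}{s{\left(3 \right)}} \left(767 - 409\right) = \frac{\left(-14 + 13\right) \frac{20}{2}}{-4 - 12} \left(767 - 409\right) = \frac{\left(-1\right) 20 \cdot \frac{1}{2}}{-4 - 12} \cdot 358 = \frac{\left(-1\right) 10}{-16} \cdot 358 = \left(-10\right) \left(- \frac{1}{16}\right) 358 = \frac{5}{8} \cdot 358 = \frac{895}{4}$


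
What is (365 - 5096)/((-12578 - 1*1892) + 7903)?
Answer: 1577/2189 ≈ 0.72042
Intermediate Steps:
(365 - 5096)/((-12578 - 1*1892) + 7903) = -4731/((-12578 - 1892) + 7903) = -4731/(-14470 + 7903) = -4731/(-6567) = -4731*(-1/6567) = 1577/2189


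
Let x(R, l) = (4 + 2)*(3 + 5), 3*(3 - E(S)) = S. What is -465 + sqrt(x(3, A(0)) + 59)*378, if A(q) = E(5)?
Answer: -465 + 378*sqrt(107) ≈ 3445.1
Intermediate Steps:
E(S) = 3 - S/3
A(q) = 4/3 (A(q) = 3 - 1/3*5 = 3 - 5/3 = 4/3)
x(R, l) = 48 (x(R, l) = 6*8 = 48)
-465 + sqrt(x(3, A(0)) + 59)*378 = -465 + sqrt(48 + 59)*378 = -465 + sqrt(107)*378 = -465 + 378*sqrt(107)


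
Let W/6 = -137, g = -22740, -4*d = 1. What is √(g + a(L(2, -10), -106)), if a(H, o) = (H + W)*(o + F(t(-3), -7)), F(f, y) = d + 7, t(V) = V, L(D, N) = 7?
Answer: √232595/2 ≈ 241.14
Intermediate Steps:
d = -¼ (d = -¼*1 = -¼ ≈ -0.25000)
W = -822 (W = 6*(-137) = -822)
F(f, y) = 27/4 (F(f, y) = -¼ + 7 = 27/4)
a(H, o) = (-822 + H)*(27/4 + o) (a(H, o) = (H - 822)*(o + 27/4) = (-822 + H)*(27/4 + o))
√(g + a(L(2, -10), -106)) = √(-22740 + (-11097/2 - 822*(-106) + (27/4)*7 + 7*(-106))) = √(-22740 + (-11097/2 + 87132 + 189/4 - 742)) = √(-22740 + 323555/4) = √(232595/4) = √232595/2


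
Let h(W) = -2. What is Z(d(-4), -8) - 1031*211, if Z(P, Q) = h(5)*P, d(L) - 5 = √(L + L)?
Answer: -217551 - 4*I*√2 ≈ -2.1755e+5 - 5.6569*I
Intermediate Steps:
d(L) = 5 + √2*√L (d(L) = 5 + √(L + L) = 5 + √(2*L) = 5 + √2*√L)
Z(P, Q) = -2*P
Z(d(-4), -8) - 1031*211 = -2*(5 + √2*√(-4)) - 1031*211 = -2*(5 + √2*(2*I)) - 217541 = -2*(5 + 2*I*√2) - 217541 = (-10 - 4*I*√2) - 217541 = -217551 - 4*I*√2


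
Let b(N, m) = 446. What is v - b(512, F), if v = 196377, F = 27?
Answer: 195931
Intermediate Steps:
v - b(512, F) = 196377 - 1*446 = 196377 - 446 = 195931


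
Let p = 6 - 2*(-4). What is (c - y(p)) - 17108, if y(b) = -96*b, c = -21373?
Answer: -37137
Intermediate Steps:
p = 14 (p = 6 + 8 = 14)
(c - y(p)) - 17108 = (-21373 - (-96)*14) - 17108 = (-21373 - 1*(-1344)) - 17108 = (-21373 + 1344) - 17108 = -20029 - 17108 = -37137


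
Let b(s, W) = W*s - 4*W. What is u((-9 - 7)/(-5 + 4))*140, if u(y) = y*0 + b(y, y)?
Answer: 26880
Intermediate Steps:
b(s, W) = -4*W + W*s
u(y) = y*(-4 + y) (u(y) = y*0 + y*(-4 + y) = 0 + y*(-4 + y) = y*(-4 + y))
u((-9 - 7)/(-5 + 4))*140 = (((-9 - 7)/(-5 + 4))*(-4 + (-9 - 7)/(-5 + 4)))*140 = ((-16/(-1))*(-4 - 16/(-1)))*140 = ((-16*(-1))*(-4 - 16*(-1)))*140 = (16*(-4 + 16))*140 = (16*12)*140 = 192*140 = 26880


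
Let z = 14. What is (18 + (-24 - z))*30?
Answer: -600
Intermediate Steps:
(18 + (-24 - z))*30 = (18 + (-24 - 1*14))*30 = (18 + (-24 - 14))*30 = (18 - 38)*30 = -20*30 = -600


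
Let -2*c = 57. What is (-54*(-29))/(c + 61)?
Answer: 3132/65 ≈ 48.185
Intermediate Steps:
c = -57/2 (c = -½*57 = -57/2 ≈ -28.500)
(-54*(-29))/(c + 61) = (-54*(-29))/(-57/2 + 61) = 1566/(65/2) = 1566*(2/65) = 3132/65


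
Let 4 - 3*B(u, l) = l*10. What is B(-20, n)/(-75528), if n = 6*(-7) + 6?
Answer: -91/56646 ≈ -0.0016065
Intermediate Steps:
n = -36 (n = -42 + 6 = -36)
B(u, l) = 4/3 - 10*l/3 (B(u, l) = 4/3 - l*10/3 = 4/3 - 10*l/3)
B(-20, n)/(-75528) = (4/3 - 10/3*(-36))/(-75528) = (4/3 + 120)*(-1/75528) = (364/3)*(-1/75528) = -91/56646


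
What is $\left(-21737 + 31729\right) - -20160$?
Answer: $30152$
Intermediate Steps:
$\left(-21737 + 31729\right) - -20160 = 9992 + 20160 = 30152$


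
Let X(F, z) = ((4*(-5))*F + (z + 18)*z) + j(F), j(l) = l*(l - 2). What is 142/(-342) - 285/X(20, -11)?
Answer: 4492/2223 ≈ 2.0207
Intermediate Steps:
j(l) = l*(-2 + l)
X(F, z) = -20*F + F*(-2 + F) + z*(18 + z) (X(F, z) = ((4*(-5))*F + (z + 18)*z) + F*(-2 + F) = (-20*F + (18 + z)*z) + F*(-2 + F) = (-20*F + z*(18 + z)) + F*(-2 + F) = -20*F + F*(-2 + F) + z*(18 + z))
142/(-342) - 285/X(20, -11) = 142/(-342) - 285/(20**2 + (-11)**2 - 22*20 + 18*(-11)) = 142*(-1/342) - 285/(400 + 121 - 440 - 198) = -71/171 - 285/(-117) = -71/171 - 285*(-1/117) = -71/171 + 95/39 = 4492/2223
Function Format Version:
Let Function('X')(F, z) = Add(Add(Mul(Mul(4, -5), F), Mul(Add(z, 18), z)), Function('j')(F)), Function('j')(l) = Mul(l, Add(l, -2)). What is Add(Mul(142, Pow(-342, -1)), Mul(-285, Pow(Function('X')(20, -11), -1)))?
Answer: Rational(4492, 2223) ≈ 2.0207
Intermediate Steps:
Function('j')(l) = Mul(l, Add(-2, l))
Function('X')(F, z) = Add(Mul(-20, F), Mul(F, Add(-2, F)), Mul(z, Add(18, z))) (Function('X')(F, z) = Add(Add(Mul(Mul(4, -5), F), Mul(Add(z, 18), z)), Mul(F, Add(-2, F))) = Add(Add(Mul(-20, F), Mul(Add(18, z), z)), Mul(F, Add(-2, F))) = Add(Add(Mul(-20, F), Mul(z, Add(18, z))), Mul(F, Add(-2, F))) = Add(Mul(-20, F), Mul(F, Add(-2, F)), Mul(z, Add(18, z))))
Add(Mul(142, Pow(-342, -1)), Mul(-285, Pow(Function('X')(20, -11), -1))) = Add(Mul(142, Pow(-342, -1)), Mul(-285, Pow(Add(Pow(20, 2), Pow(-11, 2), Mul(-22, 20), Mul(18, -11)), -1))) = Add(Mul(142, Rational(-1, 342)), Mul(-285, Pow(Add(400, 121, -440, -198), -1))) = Add(Rational(-71, 171), Mul(-285, Pow(-117, -1))) = Add(Rational(-71, 171), Mul(-285, Rational(-1, 117))) = Add(Rational(-71, 171), Rational(95, 39)) = Rational(4492, 2223)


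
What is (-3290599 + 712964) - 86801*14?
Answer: -3792849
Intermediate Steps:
(-3290599 + 712964) - 86801*14 = -2577635 - 1215214 = -3792849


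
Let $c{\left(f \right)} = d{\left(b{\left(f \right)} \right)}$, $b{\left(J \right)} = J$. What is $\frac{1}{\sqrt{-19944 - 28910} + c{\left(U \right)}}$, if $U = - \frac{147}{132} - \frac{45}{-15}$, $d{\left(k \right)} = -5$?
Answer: $- \frac{5}{48879} - \frac{i \sqrt{48854}}{48879} \approx -0.00010229 - 0.004522 i$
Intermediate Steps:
$U = \frac{83}{44}$ ($U = \left(-147\right) \frac{1}{132} - -3 = - \frac{49}{44} + 3 = \frac{83}{44} \approx 1.8864$)
$c{\left(f \right)} = -5$
$\frac{1}{\sqrt{-19944 - 28910} + c{\left(U \right)}} = \frac{1}{\sqrt{-19944 - 28910} - 5} = \frac{1}{\sqrt{-48854} - 5} = \frac{1}{i \sqrt{48854} - 5} = \frac{1}{-5 + i \sqrt{48854}}$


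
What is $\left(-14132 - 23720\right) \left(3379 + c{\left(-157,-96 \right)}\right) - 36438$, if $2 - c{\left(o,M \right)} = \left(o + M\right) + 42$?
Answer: $-136000822$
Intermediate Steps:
$c{\left(o,M \right)} = -40 - M - o$ ($c{\left(o,M \right)} = 2 - \left(\left(o + M\right) + 42\right) = 2 - \left(\left(M + o\right) + 42\right) = 2 - \left(42 + M + o\right) = -40 - M - o$)
$\left(-14132 - 23720\right) \left(3379 + c{\left(-157,-96 \right)}\right) - 36438 = \left(-14132 - 23720\right) \left(3379 - -213\right) - 36438 = - 37852 \left(3379 + \left(-40 + 96 + 157\right)\right) - 36438 = - 37852 \left(3379 + 213\right) - 36438 = \left(-37852\right) 3592 - 36438 = -135964384 - 36438 = -136000822$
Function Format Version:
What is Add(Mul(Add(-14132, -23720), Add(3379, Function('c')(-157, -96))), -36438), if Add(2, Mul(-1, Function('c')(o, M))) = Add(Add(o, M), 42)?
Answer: -136000822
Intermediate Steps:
Function('c')(o, M) = Add(-40, Mul(-1, M), Mul(-1, o)) (Function('c')(o, M) = Add(2, Mul(-1, Add(Add(o, M), 42))) = Add(2, Mul(-1, Add(Add(M, o), 42))) = Add(2, Mul(-1, Add(42, M, o))) = Add(2, Add(-42, Mul(-1, M), Mul(-1, o))) = Add(-40, Mul(-1, M), Mul(-1, o)))
Add(Mul(Add(-14132, -23720), Add(3379, Function('c')(-157, -96))), -36438) = Add(Mul(Add(-14132, -23720), Add(3379, Add(-40, Mul(-1, -96), Mul(-1, -157)))), -36438) = Add(Mul(-37852, Add(3379, Add(-40, 96, 157))), -36438) = Add(Mul(-37852, Add(3379, 213)), -36438) = Add(Mul(-37852, 3592), -36438) = Add(-135964384, -36438) = -136000822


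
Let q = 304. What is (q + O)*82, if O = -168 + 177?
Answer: 25666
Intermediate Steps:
O = 9
(q + O)*82 = (304 + 9)*82 = 313*82 = 25666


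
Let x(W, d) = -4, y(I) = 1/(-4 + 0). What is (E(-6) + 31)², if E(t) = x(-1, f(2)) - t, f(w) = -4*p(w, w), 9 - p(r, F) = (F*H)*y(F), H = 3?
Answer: 1089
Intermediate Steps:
y(I) = -¼ (y(I) = 1/(-4) = -¼)
p(r, F) = 9 + 3*F/4 (p(r, F) = 9 - F*3*(-1)/4 = 9 - 3*F*(-1)/4 = 9 - (-3)*F/4 = 9 + 3*F/4)
f(w) = -36 - 3*w (f(w) = -4*(9 + 3*w/4) = -36 - 3*w)
E(t) = -4 - t
(E(-6) + 31)² = ((-4 - 1*(-6)) + 31)² = ((-4 + 6) + 31)² = (2 + 31)² = 33² = 1089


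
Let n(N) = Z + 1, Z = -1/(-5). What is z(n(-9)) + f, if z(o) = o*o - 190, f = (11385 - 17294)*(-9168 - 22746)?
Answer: 4714490936/25 ≈ 1.8858e+8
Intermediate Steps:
Z = 1/5 (Z = -1*(-1/5) = 1/5 ≈ 0.20000)
f = 188579826 (f = -5909*(-31914) = 188579826)
n(N) = 6/5 (n(N) = 1/5 + 1 = 6/5)
z(o) = -190 + o**2 (z(o) = o**2 - 190 = -190 + o**2)
z(n(-9)) + f = (-190 + (6/5)**2) + 188579826 = (-190 + 36/25) + 188579826 = -4714/25 + 188579826 = 4714490936/25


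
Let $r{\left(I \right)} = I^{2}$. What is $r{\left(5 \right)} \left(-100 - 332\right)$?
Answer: $-10800$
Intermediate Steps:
$r{\left(5 \right)} \left(-100 - 332\right) = 5^{2} \left(-100 - 332\right) = 25 \left(-432\right) = -10800$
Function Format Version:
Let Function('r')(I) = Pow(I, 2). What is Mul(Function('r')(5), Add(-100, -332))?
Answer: -10800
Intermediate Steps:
Mul(Function('r')(5), Add(-100, -332)) = Mul(Pow(5, 2), Add(-100, -332)) = Mul(25, -432) = -10800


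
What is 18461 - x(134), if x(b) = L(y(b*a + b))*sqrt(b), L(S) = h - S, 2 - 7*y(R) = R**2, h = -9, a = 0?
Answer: 18461 - 17891*sqrt(134)/7 ≈ -11125.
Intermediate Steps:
y(R) = 2/7 - R**2/7
L(S) = -9 - S
x(b) = sqrt(b)*(-65/7 + b**2/7) (x(b) = (-9 - (2/7 - (b*0 + b)**2/7))*sqrt(b) = (-9 - (2/7 - (0 + b)**2/7))*sqrt(b) = (-9 - (2/7 - b**2/7))*sqrt(b) = (-9 + (-2/7 + b**2/7))*sqrt(b) = (-65/7 + b**2/7)*sqrt(b) = sqrt(b)*(-65/7 + b**2/7))
18461 - x(134) = 18461 - sqrt(134)*(-65 + 134**2)/7 = 18461 - sqrt(134)*(-65 + 17956)/7 = 18461 - sqrt(134)*17891/7 = 18461 - 17891*sqrt(134)/7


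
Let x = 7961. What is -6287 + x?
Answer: 1674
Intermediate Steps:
-6287 + x = -6287 + 7961 = 1674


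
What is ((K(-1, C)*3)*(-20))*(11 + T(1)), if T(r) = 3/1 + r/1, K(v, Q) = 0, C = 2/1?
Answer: 0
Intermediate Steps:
C = 2 (C = 2*1 = 2)
T(r) = 3 + r (T(r) = 3*1 + r*1 = 3 + r)
((K(-1, C)*3)*(-20))*(11 + T(1)) = ((0*3)*(-20))*(11 + (3 + 1)) = (0*(-20))*(11 + 4) = 0*15 = 0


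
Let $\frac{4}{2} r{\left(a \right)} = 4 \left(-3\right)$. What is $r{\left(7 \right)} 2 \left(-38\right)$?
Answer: $456$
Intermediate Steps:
$r{\left(a \right)} = -6$ ($r{\left(a \right)} = \frac{4 \left(-3\right)}{2} = \frac{1}{2} \left(-12\right) = -6$)
$r{\left(7 \right)} 2 \left(-38\right) = \left(-6\right) 2 \left(-38\right) = \left(-12\right) \left(-38\right) = 456$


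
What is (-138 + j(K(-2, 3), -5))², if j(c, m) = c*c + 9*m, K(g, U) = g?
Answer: 32041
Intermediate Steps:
j(c, m) = c² + 9*m
(-138 + j(K(-2, 3), -5))² = (-138 + ((-2)² + 9*(-5)))² = (-138 + (4 - 45))² = (-138 - 41)² = (-179)² = 32041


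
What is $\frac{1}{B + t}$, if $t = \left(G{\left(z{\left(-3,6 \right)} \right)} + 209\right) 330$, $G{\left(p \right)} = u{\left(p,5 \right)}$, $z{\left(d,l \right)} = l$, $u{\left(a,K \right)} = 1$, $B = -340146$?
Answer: $- \frac{1}{270846} \approx -3.6921 \cdot 10^{-6}$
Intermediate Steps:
$G{\left(p \right)} = 1$
$t = 69300$ ($t = \left(1 + 209\right) 330 = 210 \cdot 330 = 69300$)
$\frac{1}{B + t} = \frac{1}{-340146 + 69300} = \frac{1}{-270846} = - \frac{1}{270846}$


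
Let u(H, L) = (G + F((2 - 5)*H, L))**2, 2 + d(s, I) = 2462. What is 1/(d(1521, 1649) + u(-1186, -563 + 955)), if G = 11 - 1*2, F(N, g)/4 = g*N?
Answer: 1/31124716578669 ≈ 3.2129e-14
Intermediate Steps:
d(s, I) = 2460 (d(s, I) = -2 + 2462 = 2460)
F(N, g) = 4*N*g (F(N, g) = 4*(g*N) = 4*(N*g) = 4*N*g)
G = 9 (G = 11 - 2 = 9)
u(H, L) = (9 - 12*H*L)**2 (u(H, L) = (9 + 4*((2 - 5)*H)*L)**2 = (9 + 4*(-3*H)*L)**2 = (9 - 12*H*L)**2)
1/(d(1521, 1649) + u(-1186, -563 + 955)) = 1/(2460 + 9*(3 - 4*(-1186)*(-563 + 955))**2) = 1/(2460 + 9*(3 - 4*(-1186)*392)**2) = 1/(2460 + 9*(3 + 1859648)**2) = 1/(2460 + 9*1859651**2) = 1/(2460 + 9*3458301841801) = 1/(2460 + 31124716576209) = 1/31124716578669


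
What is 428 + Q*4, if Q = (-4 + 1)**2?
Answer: 464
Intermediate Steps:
Q = 9 (Q = (-3)**2 = 9)
428 + Q*4 = 428 + 9*4 = 428 + 36 = 464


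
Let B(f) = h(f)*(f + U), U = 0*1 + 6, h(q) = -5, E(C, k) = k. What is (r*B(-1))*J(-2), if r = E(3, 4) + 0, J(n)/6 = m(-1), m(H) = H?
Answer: 600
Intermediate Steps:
J(n) = -6 (J(n) = 6*(-1) = -6)
U = 6 (U = 0 + 6 = 6)
B(f) = -30 - 5*f (B(f) = -5*(f + 6) = -5*(6 + f) = -30 - 5*f)
r = 4 (r = 4 + 0 = 4)
(r*B(-1))*J(-2) = (4*(-30 - 5*(-1)))*(-6) = (4*(-30 + 5))*(-6) = (4*(-25))*(-6) = -100*(-6) = 600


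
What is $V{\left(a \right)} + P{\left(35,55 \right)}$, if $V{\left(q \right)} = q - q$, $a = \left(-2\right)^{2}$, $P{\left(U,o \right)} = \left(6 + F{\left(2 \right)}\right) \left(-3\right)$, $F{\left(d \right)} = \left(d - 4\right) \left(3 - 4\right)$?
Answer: $-24$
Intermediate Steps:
$F{\left(d \right)} = 4 - d$ ($F{\left(d \right)} = \left(-4 + d\right) \left(-1\right) = 4 - d$)
$P{\left(U,o \right)} = -24$ ($P{\left(U,o \right)} = \left(6 + \left(4 - 2\right)\right) \left(-3\right) = \left(6 + 2\right) \left(-3\right) = 8 \left(-3\right) = -24$)
$a = 4$
$V{\left(q \right)} = 0$
$V{\left(a \right)} + P{\left(35,55 \right)} = 0 - 24 = -24$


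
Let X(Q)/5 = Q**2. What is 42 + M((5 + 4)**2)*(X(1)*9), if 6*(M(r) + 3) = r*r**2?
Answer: 7971429/2 ≈ 3.9857e+6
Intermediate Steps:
M(r) = -3 + r**3/6 (M(r) = -3 + (r*r**2)/6 = -3 + r**3/6)
X(Q) = 5*Q**2
42 + M((5 + 4)**2)*(X(1)*9) = 42 + (-3 + ((5 + 4)**2)**3/6)*((5*1**2)*9) = 42 + (-3 + (9**2)**3/6)*((5*1)*9) = 42 + (-3 + (1/6)*81**3)*(5*9) = 42 + (-3 + (1/6)*531441)*45 = 42 + (-3 + 177147/2)*45 = 42 + (177141/2)*45 = 42 + 7971345/2 = 7971429/2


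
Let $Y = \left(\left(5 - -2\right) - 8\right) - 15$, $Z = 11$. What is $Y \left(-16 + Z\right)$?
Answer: $80$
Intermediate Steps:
$Y = -16$ ($Y = \left(\left(5 + 2\right) - 8\right) - 15 = \left(7 - 8\right) - 15 = -1 - 15 = -16$)
$Y \left(-16 + Z\right) = - 16 \left(-16 + 11\right) = \left(-16\right) \left(-5\right) = 80$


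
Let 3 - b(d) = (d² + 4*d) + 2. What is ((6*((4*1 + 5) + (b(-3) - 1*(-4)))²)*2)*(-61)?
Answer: -211548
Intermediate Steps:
b(d) = 1 - d² - 4*d (b(d) = 3 - ((d² + 4*d) + 2) = 3 - (2 + d² + 4*d) = 3 + (-2 - d² - 4*d) = 1 - d² - 4*d)
((6*((4*1 + 5) + (b(-3) - 1*(-4)))²)*2)*(-61) = ((6*((4*1 + 5) + ((1 - 1*(-3)² - 4*(-3)) - 1*(-4)))²)*2)*(-61) = ((6*((4 + 5) + ((1 - 1*9 + 12) + 4))²)*2)*(-61) = ((6*(9 + ((1 - 9 + 12) + 4))²)*2)*(-61) = ((6*(9 + (4 + 4))²)*2)*(-61) = ((6*(9 + 8)²)*2)*(-61) = ((6*17²)*2)*(-61) = ((6*289)*2)*(-61) = (1734*2)*(-61) = 3468*(-61) = -211548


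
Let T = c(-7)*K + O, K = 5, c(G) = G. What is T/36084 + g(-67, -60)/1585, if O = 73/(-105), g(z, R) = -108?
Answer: -20756657/300263985 ≈ -0.069128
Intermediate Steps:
O = -73/105 (O = 73*(-1/105) = -73/105 ≈ -0.69524)
T = -3748/105 (T = -7*5 - 73/105 = -35 - 73/105 = -3748/105 ≈ -35.695)
T/36084 + g(-67, -60)/1585 = -3748/105/36084 - 108/1585 = -3748/105*1/36084 - 108*1/1585 = -937/947205 - 108/1585 = -20756657/300263985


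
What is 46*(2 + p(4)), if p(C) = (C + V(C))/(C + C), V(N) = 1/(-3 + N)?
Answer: 483/4 ≈ 120.75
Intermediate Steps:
p(C) = (C + 1/(-3 + C))/(2*C) (p(C) = (C + 1/(-3 + C))/(C + C) = (C + 1/(-3 + C))/((2*C)) = (C + 1/(-3 + C))*(1/(2*C)) = (C + 1/(-3 + C))/(2*C))
46*(2 + p(4)) = 46*(2 + (1/2)*(1 + 4*(-3 + 4))/(4*(-3 + 4))) = 46*(2 + (1/2)*(1/4)*(1 + 4*1)/1) = 46*(2 + (1/2)*(1/4)*1*(1 + 4)) = 46*(2 + (1/2)*(1/4)*1*5) = 46*(2 + 5/8) = 46*(21/8) = 483/4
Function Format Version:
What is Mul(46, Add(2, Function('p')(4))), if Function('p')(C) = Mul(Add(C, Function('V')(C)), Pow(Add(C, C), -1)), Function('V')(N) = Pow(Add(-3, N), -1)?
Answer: Rational(483, 4) ≈ 120.75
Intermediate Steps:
Function('p')(C) = Mul(Rational(1, 2), Pow(C, -1), Add(C, Pow(Add(-3, C), -1))) (Function('p')(C) = Mul(Add(C, Pow(Add(-3, C), -1)), Pow(Add(C, C), -1)) = Mul(Add(C, Pow(Add(-3, C), -1)), Pow(Mul(2, C), -1)) = Mul(Add(C, Pow(Add(-3, C), -1)), Mul(Rational(1, 2), Pow(C, -1))) = Mul(Rational(1, 2), Pow(C, -1), Add(C, Pow(Add(-3, C), -1))))
Mul(46, Add(2, Function('p')(4))) = Mul(46, Add(2, Mul(Rational(1, 2), Pow(4, -1), Pow(Add(-3, 4), -1), Add(1, Mul(4, Add(-3, 4)))))) = Mul(46, Add(2, Mul(Rational(1, 2), Rational(1, 4), Pow(1, -1), Add(1, Mul(4, 1))))) = Mul(46, Add(2, Mul(Rational(1, 2), Rational(1, 4), 1, Add(1, 4)))) = Mul(46, Add(2, Mul(Rational(1, 2), Rational(1, 4), 1, 5))) = Mul(46, Add(2, Rational(5, 8))) = Mul(46, Rational(21, 8)) = Rational(483, 4)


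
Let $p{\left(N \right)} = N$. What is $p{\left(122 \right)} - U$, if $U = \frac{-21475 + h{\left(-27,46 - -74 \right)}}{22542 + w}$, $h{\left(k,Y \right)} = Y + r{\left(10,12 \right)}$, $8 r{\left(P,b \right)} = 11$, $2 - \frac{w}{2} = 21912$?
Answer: $\frac{20596499}{170224} \approx 121.0$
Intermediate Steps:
$w = -43820$ ($w = 4 - 43824 = -43820$)
$r{\left(P,b \right)} = \frac{11}{8}$ ($r{\left(P,b \right)} = \frac{1}{8} \cdot 11 = \frac{11}{8}$)
$h{\left(k,Y \right)} = \frac{11}{8} + Y$ ($h{\left(k,Y \right)} = Y + \frac{11}{8} = \frac{11}{8} + Y$)
$U = \frac{170829}{170224}$ ($U = \frac{-21475 + \left(\frac{11}{8} + \left(46 - -74\right)\right)}{22542 - 43820} = \frac{-21475 + \left(\frac{11}{8} + \left(46 + 74\right)\right)}{-21278} = \left(-21475 + \left(\frac{11}{8} + 120\right)\right) \left(- \frac{1}{21278}\right) = \left(-21475 + \frac{971}{8}\right) \left(- \frac{1}{21278}\right) = \left(- \frac{170829}{8}\right) \left(- \frac{1}{21278}\right) = \frac{170829}{170224} \approx 1.0036$)
$p{\left(122 \right)} - U = 122 - \frac{170829}{170224} = \frac{20596499}{170224}$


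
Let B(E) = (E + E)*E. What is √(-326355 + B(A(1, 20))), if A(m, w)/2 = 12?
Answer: I*√325203 ≈ 570.27*I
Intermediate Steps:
A(m, w) = 24 (A(m, w) = 2*12 = 24)
B(E) = 2*E² (B(E) = (2*E)*E = 2*E²)
√(-326355 + B(A(1, 20))) = √(-326355 + 2*24²) = √(-326355 + 2*576) = √(-326355 + 1152) = √(-325203) = I*√325203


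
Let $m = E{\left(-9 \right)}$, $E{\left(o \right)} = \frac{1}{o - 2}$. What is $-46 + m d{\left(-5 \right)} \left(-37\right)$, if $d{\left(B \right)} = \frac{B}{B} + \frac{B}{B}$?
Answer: $- \frac{432}{11} \approx -39.273$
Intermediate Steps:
$d{\left(B \right)} = 2$ ($d{\left(B \right)} = 1 + 1 = 2$)
$E{\left(o \right)} = \frac{1}{-2 + o}$
$m = - \frac{1}{11}$ ($m = \frac{1}{-2 - 9} = \frac{1}{-11} = - \frac{1}{11} \approx -0.090909$)
$-46 + m d{\left(-5 \right)} \left(-37\right) = -46 - \frac{2 \left(-37\right)}{11} = -46 - - \frac{74}{11} = -46 + \frac{74}{11} = - \frac{432}{11}$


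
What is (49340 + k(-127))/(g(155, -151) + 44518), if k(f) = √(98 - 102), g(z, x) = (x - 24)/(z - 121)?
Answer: 1677560/1513437 + 68*I/1513437 ≈ 1.1084 + 4.4931e-5*I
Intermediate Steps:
g(z, x) = (-24 + x)/(-121 + z)
k(f) = 2*I (k(f) = √(-4) = 2*I)
(49340 + k(-127))/(g(155, -151) + 44518) = (49340 + 2*I)/((-24 - 151)/(-121 + 155) + 44518) = (49340 + 2*I)/(-175/34 + 44518) = (49340 + 2*I)/(1513437/34) = (49340 + 2*I)*(34/1513437) = 1677560/1513437 + 68*I/1513437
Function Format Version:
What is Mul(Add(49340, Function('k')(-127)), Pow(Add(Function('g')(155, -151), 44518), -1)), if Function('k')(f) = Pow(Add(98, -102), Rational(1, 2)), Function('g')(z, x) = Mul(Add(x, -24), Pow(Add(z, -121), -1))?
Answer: Add(Rational(1677560, 1513437), Mul(Rational(68, 1513437), I)) ≈ Add(1.1084, Mul(4.4931e-5, I))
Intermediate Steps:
Function('g')(z, x) = Mul(Pow(Add(-121, z), -1), Add(-24, x)) (Function('g')(z, x) = Mul(Add(-24, x), Pow(Add(-121, z), -1)) = Mul(Pow(Add(-121, z), -1), Add(-24, x)))
Function('k')(f) = Mul(2, I) (Function('k')(f) = Pow(-4, Rational(1, 2)) = Mul(2, I))
Mul(Add(49340, Function('k')(-127)), Pow(Add(Function('g')(155, -151), 44518), -1)) = Mul(Add(49340, Mul(2, I)), Pow(Add(Mul(Pow(Add(-121, 155), -1), Add(-24, -151)), 44518), -1)) = Mul(Add(49340, Mul(2, I)), Pow(Add(Mul(Pow(34, -1), -175), 44518), -1)) = Mul(Add(49340, Mul(2, I)), Pow(Add(Mul(Rational(1, 34), -175), 44518), -1)) = Mul(Add(49340, Mul(2, I)), Pow(Add(Rational(-175, 34), 44518), -1)) = Mul(Add(49340, Mul(2, I)), Pow(Rational(1513437, 34), -1)) = Mul(Add(49340, Mul(2, I)), Rational(34, 1513437)) = Add(Rational(1677560, 1513437), Mul(Rational(68, 1513437), I))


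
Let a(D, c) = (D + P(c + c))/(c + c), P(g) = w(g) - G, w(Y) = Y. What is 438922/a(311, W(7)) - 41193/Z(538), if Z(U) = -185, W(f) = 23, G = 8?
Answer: 3749602577/64565 ≈ 58075.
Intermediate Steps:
P(g) = -8 + g (P(g) = g - 1*8 = g - 8 = -8 + g)
a(D, c) = (-8 + D + 2*c)/(2*c) (a(D, c) = (D + (-8 + (c + c)))/(c + c) = (D + (-8 + 2*c))/((2*c)) = (-8 + D + 2*c)*(1/(2*c)) = (-8 + D + 2*c)/(2*c))
438922/a(311, W(7)) - 41193/Z(538) = 438922/(((-4 + 23 + (1/2)*311)/23)) - 41193/(-185) = 438922/(((-4 + 23 + 311/2)/23)) - 41193*(-1/185) = 438922/(((1/23)*(349/2))) + 41193/185 = 438922/(349/46) + 41193/185 = 438922*(46/349) + 41193/185 = 20190412/349 + 41193/185 = 3749602577/64565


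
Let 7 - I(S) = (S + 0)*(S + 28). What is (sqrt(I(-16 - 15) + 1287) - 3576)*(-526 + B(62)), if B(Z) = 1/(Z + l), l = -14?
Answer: 3761803/2 - 25247*sqrt(1201)/48 ≈ 1.8627e+6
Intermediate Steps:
I(S) = 7 - S*(28 + S) (I(S) = 7 - (S + 0)*(S + 28) = 7 - S*(28 + S))
B(Z) = 1/(-14 + Z) (B(Z) = 1/(Z - 14) = 1/(-14 + Z))
(sqrt(I(-16 - 15) + 1287) - 3576)*(-526 + B(62)) = (sqrt((7 - (-16 - 15)**2 - 28*(-16 - 15)) + 1287) - 3576)*(-526 + 1/(-14 + 62)) = (sqrt((7 - 1*(-31)**2 - 28*(-31)) + 1287) - 3576)*(-526 + 1/48) = (sqrt((7 - 1*961 + 868) + 1287) - 3576)*(-526 + 1/48) = (sqrt((7 - 961 + 868) + 1287) - 3576)*(-25247/48) = (sqrt(-86 + 1287) - 3576)*(-25247/48) = (sqrt(1201) - 3576)*(-25247/48) = (-3576 + sqrt(1201))*(-25247/48) = 3761803/2 - 25247*sqrt(1201)/48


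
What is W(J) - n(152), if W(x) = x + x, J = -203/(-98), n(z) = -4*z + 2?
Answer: 4271/7 ≈ 610.14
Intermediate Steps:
n(z) = 2 - 4*z
J = 29/14 (J = -203*(-1/98) = 29/14 ≈ 2.0714)
W(x) = 2*x
W(J) - n(152) = 2*(29/14) - (2 - 4*152) = 29/7 - (2 - 608) = 29/7 - 1*(-606) = 29/7 + 606 = 4271/7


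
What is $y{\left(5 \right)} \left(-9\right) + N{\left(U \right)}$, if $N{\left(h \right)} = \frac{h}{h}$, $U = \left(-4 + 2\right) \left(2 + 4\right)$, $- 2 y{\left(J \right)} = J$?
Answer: $\frac{47}{2} \approx 23.5$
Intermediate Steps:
$y{\left(J \right)} = - \frac{J}{2}$
$U = -12$ ($U = \left(-2\right) 6 = -12$)
$N{\left(h \right)} = 1$
$y{\left(5 \right)} \left(-9\right) + N{\left(U \right)} = \left(- \frac{1}{2}\right) 5 \left(-9\right) + 1 = \left(- \frac{5}{2}\right) \left(-9\right) + 1 = \frac{45}{2} + 1 = \frac{47}{2}$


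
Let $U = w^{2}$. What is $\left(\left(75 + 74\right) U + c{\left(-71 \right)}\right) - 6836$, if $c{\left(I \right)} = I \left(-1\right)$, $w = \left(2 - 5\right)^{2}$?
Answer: $5304$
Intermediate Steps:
$w = 9$ ($w = \left(-3\right)^{2} = 9$)
$c{\left(I \right)} = - I$
$U = 81$ ($U = 9^{2} = 81$)
$\left(\left(75 + 74\right) U + c{\left(-71 \right)}\right) - 6836 = \left(\left(75 + 74\right) 81 - -71\right) - 6836 = \left(149 \cdot 81 + 71\right) - 6836 = \left(12069 + 71\right) - 6836 = 12140 - 6836 = 5304$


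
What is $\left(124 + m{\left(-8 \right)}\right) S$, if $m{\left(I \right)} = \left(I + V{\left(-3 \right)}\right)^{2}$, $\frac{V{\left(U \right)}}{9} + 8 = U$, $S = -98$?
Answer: $-1134154$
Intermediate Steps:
$V{\left(U \right)} = -72 + 9 U$
$m{\left(I \right)} = \left(-99 + I\right)^{2}$ ($m{\left(I \right)} = \left(I + \left(-72 + 9 \left(-3\right)\right)\right)^{2} = \left(I - 99\right)^{2} = \left(-99 + I\right)^{2}$)
$\left(124 + m{\left(-8 \right)}\right) S = \left(124 + \left(-99 - 8\right)^{2}\right) \left(-98\right) = \left(124 + \left(-107\right)^{2}\right) \left(-98\right) = \left(124 + 11449\right) \left(-98\right) = 11573 \left(-98\right) = -1134154$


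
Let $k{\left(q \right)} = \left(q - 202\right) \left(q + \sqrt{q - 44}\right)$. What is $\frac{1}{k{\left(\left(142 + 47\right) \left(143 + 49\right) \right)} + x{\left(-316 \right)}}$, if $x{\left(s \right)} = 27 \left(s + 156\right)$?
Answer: $\frac{81842778}{107168895164934755} - \frac{18043 \sqrt{9061}}{428675580659739020} \approx 7.5967 \cdot 10^{-10}$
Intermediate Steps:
$k{\left(q \right)} = \left(-202 + q\right) \left(q + \sqrt{-44 + q}\right)$
$x{\left(s \right)} = 4212 + 27 s$ ($x{\left(s \right)} = 27 \left(156 + s\right) = 4212 + 27 s$)
$\frac{1}{k{\left(\left(142 + 47\right) \left(143 + 49\right) \right)} + x{\left(-316 \right)}} = \frac{1}{\left(\left(\left(142 + 47\right) \left(143 + 49\right)\right)^{2} - 202 \left(142 + 47\right) \left(143 + 49\right) - 202 \sqrt{-44 + \left(142 + 47\right) \left(143 + 49\right)} + \left(142 + 47\right) \left(143 + 49\right) \sqrt{-44 + \left(142 + 47\right) \left(143 + 49\right)}\right) + \left(4212 + 27 \left(-316\right)\right)} = \frac{1}{\left(\left(189 \cdot 192\right)^{2} - 202 \cdot 189 \cdot 192 - 202 \sqrt{-44 + 189 \cdot 192} + 189 \cdot 192 \sqrt{-44 + 189 \cdot 192}\right) + \left(4212 - 8532\right)} = \frac{1}{\left(36288^{2} - 7330176 - 202 \sqrt{-44 + 36288} + 36288 \sqrt{-44 + 36288}\right) - 4320} = \frac{1}{\left(1316818944 - 7330176 - 202 \sqrt{36244} + 36288 \sqrt{36244}\right) - 4320} = \frac{1}{\left(1316818944 - 7330176 - 202 \cdot 2 \sqrt{9061} + 36288 \cdot 2 \sqrt{9061}\right) - 4320} = \frac{1}{\left(1316818944 - 7330176 - 404 \sqrt{9061} + 72576 \sqrt{9061}\right) - 4320} = \frac{1}{\left(1309488768 + 72172 \sqrt{9061}\right) - 4320} = \frac{1}{1309484448 + 72172 \sqrt{9061}}$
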